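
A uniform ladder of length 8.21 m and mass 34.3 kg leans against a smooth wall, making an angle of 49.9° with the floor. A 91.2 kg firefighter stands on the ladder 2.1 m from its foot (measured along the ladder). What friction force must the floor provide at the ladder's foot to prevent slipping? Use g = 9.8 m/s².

Sum moments about the foot of the ladder (the floor normal and friction both act there and drop out).
Ladder weight 34.3×9.8 = 336.1 N acts at 4.105 m along the ladder; its horizontal arm is 4.105·cos49.9° = 2.644 m → τ = 888.6 N·m clockwise.
Firefighter: 91.2×9.8 = 893.8 N at 2.1 m → arm 1.353 m → τ = 1209 N·m clockwise.
Wall normal N acts horizontally at the top; its moment arm is the height L sinθ = 8.21·sin49.9° = 6.28 m, counterclockwise.
Balancing moments: N × 6.28 = 2098, giving N = 334 N.
ΣFx = 0: friction at the foot balances the wall's push, so f = N_wall = 334 N.

f ≈ 334 N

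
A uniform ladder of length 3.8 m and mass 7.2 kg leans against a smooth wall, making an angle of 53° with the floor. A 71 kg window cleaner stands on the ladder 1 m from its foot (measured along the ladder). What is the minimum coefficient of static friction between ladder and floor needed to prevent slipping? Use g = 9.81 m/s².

Sum moments about the foot of the ladder (the floor normal and friction both act there and drop out).
Ladder weight 7.2×9.81 = 70.63 N acts at 1.9 m along the ladder; its horizontal arm is 1.9·cos53° = 1.143 m → τ = 80.73 N·m clockwise.
Window cleaner: 71×9.81 = 696.5 N at 1 m → arm 0.6018 m → τ = 419.2 N·m clockwise.
Wall normal N acts horizontally at the top; its moment arm is the height L sinθ = 3.8·sin53° = 3.035 m, counterclockwise.
For rotational equilibrium, N × 3.035 = 499.9, so N = 164.7 N.
ΣFx = 0 ⇒ f = N_wall = 164.7 N. ΣFy = 0 ⇒ N_floor = 767.1 N.
μ_min = f / N_floor = 164.7 / 767.1 = 0.215.

μ_min ≈ 0.215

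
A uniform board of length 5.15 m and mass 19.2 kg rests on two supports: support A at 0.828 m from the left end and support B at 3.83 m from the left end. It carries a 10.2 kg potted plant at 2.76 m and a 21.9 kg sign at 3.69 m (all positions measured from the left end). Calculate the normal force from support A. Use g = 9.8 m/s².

R_A ≈ 124 N

Taking torques about support B:
Beam weight: 19.2 × 9.8 = 188.2 N down at 2.575 m → arm 1.255 m, τ = 188.2 × 1.255 = 236.2 N·m counterclockwise.
Potted plant: 10.2 × 9.8 = 99.96 N down at 2.76 m → arm 1.07 m, τ = 99.96 × 1.07 = 107 N·m counterclockwise.
Sign: 21.9 × 9.8 = 214.6 N down at 3.69 m → arm 0.14 m, τ = 214.6 × 0.14 = 30.04 N·m counterclockwise.
Net load moment about support B = 373.2 N·m counterclockwise.
Reaction R at support A is upward at 0.828 m, arm 3.002 m → moment R × 3.002 clockwise.
Setting net torque to zero: R × 3.002 = 373.2 → R = 124 N.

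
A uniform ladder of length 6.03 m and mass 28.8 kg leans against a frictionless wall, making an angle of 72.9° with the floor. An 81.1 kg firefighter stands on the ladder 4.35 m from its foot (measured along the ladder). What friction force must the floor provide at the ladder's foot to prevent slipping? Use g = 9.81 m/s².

f ≈ 220 N

Choose the foot of the ladder as the axis so the floor normal and friction both act there and drop out.
Ladder weight 28.8×9.81 = 282.5 N acts at 3.015 m along the ladder; its horizontal arm is 3.015·cos72.9° = 0.8865 m → τ = 250.4 N·m clockwise.
Firefighter: 81.1×9.81 = 795.6 N at 4.35 m → arm 1.279 m → τ = 1018 N·m clockwise.
Wall normal N acts horizontally at the top; its moment arm is the height L sinθ = 6.03·sin72.9° = 5.763 m, counterclockwise.
Setting net torque to zero: N × 5.763 = 1268 → N = 220 N.
ΣFx = 0: friction at the foot balances the wall's push, so f = N_wall = 220 N.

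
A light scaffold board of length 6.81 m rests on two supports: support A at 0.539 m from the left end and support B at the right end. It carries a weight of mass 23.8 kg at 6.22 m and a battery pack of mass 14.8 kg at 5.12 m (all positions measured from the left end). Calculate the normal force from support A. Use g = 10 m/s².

Take moments about support B.
Weight: 23.8 × 10 = 238 N down at 6.22 m → arm 0.59 m, τ = 238 × 0.59 = 140.4 N·m counterclockwise.
Battery pack: 14.8 × 10 = 148 N down at 5.12 m → arm 1.69 m, τ = 148 × 1.69 = 250.1 N·m counterclockwise.
Net load moment about support B = 390.5 N·m counterclockwise.
Reaction R at support A is upward at 0.539 m, arm 6.271 m → moment R × 6.271 clockwise.
Balancing moments: R × 6.271 = 390.5, giving R = 62.3 N.

R_A ≈ 62.3 N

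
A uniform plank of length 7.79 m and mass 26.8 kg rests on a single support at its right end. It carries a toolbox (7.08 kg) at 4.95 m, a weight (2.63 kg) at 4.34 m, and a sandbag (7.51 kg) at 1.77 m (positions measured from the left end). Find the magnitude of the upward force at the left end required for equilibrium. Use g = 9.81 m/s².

F ≈ 225 N

About the right end:
Beam weight: 26.8 × 9.81 = 262.9 N down at 3.895 m → arm 3.895 m, τ = 262.9 × 3.895 = 1024 N·m counterclockwise.
Toolbox: 7.08 × 9.81 = 69.45 N down at 4.95 m → arm 2.84 m, τ = 69.45 × 2.84 = 197.2 N·m counterclockwise.
Weight: 2.63 × 9.81 = 25.8 N down at 4.34 m → arm 3.45 m, τ = 25.8 × 3.45 = 89.01 N·m counterclockwise.
Sandbag: 7.51 × 9.81 = 73.67 N down at 1.77 m → arm 6.02 m, τ = 73.67 × 6.02 = 443.5 N·m counterclockwise.
Net moment of the loads = 1754 N·m counterclockwise.
The upward force F acts at the left end, arm 7.79 m, giving F × 7.79 clockwise.
Balancing moments: F × 7.79 = 1754, giving F = 1754 / 7.79 = 225 N.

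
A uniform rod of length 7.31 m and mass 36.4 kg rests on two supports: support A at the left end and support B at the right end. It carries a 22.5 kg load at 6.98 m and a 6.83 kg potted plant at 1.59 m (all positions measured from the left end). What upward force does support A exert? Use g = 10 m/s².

R_A ≈ 246 N

Taking torques about support B:
Beam weight: 36.4 × 10 = 364 N down at 3.655 m → arm 3.655 m, τ = 364 × 3.655 = 1330 N·m counterclockwise.
Load: 22.5 × 10 = 225 N down at 6.98 m → arm 0.33 m, τ = 225 × 0.33 = 74.25 N·m counterclockwise.
Potted plant: 6.83 × 10 = 68.3 N down at 1.59 m → arm 5.72 m, τ = 68.3 × 5.72 = 390.7 N·m counterclockwise.
Net load moment about support B = 1795 N·m counterclockwise.
Reaction R at support A is upward at 0 m, arm 7.31 m → moment R × 7.31 clockwise.
Στ = 0 ⇒ R × 7.31 = 1795 ⇒ R = 246 N.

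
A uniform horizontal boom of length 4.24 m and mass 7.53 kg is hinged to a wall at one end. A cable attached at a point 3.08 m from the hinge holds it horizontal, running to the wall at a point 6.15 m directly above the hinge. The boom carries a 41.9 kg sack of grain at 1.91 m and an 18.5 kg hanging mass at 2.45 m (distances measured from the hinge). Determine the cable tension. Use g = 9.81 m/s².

Choose the hinge as the axis so the unknown hinge reaction has zero arm there.
Beam weight: 7.53 × 9.81 = 73.87 N down at 2.12 m → arm 2.12 m, τ = 73.87 × 2.12 = 156.6 N·m clockwise.
Sack of grain: 41.9 × 9.81 = 411 N down at 1.91 m → arm 1.91 m, τ = 411 × 1.91 = 785 N·m clockwise.
Hanging mass: 18.5 × 9.81 = 181.5 N down at 2.45 m → arm 2.45 m, τ = 181.5 × 2.45 = 444.7 N·m clockwise.
Total clockwise load moment = 1386 N·m.
The cable tension T acts at 3.08 m; only its component perpendicular to the boom, T sinθ, produces torque. sinθ = h/√(h²+d²) = 6.15/√(6.15²+3.08²) = 0.8941.
Balancing moments: T × 3.08 × 0.8941 = 1386, giving T = 1386 / 2.754 = 503 N.

T ≈ 503 N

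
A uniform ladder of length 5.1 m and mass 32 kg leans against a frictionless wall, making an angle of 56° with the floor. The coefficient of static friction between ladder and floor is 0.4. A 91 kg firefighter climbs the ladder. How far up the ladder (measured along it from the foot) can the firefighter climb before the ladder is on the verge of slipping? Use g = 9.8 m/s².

Take moments about the foot of the ladder.
Ladder weight 32×9.8 = 313.6 N acts at 2.55 m along the ladder; its horizontal arm is 2.55·cos56° = 1.426 m → τ = 447.2 N·m clockwise.
Firefighter weight 91×9.8 = 891.8 N at distance d → arm d·cos56° → τ = 891.8·d·0.5592 clockwise.
Wall normal N at the top has arm L sinθ = 4.228 m counterclockwise, so Στ = 0 gives N·4.228 = 447.2 + 498.7·d.
ΣFy = 0 ⇒ N_floor = 1205 N, so the maximum friction is μ_s·N_floor = 0.4×1205 = 482 N. ΣFx = 0 ⇒ N_wall = f, so at the slipping point N = 482 N.
Substituting: 482×4.228 = 447.2 + 498.7·d ⇒ d = (2038 − 447.2) / 498.7 = 3.19 m.

d ≈ 3.19 m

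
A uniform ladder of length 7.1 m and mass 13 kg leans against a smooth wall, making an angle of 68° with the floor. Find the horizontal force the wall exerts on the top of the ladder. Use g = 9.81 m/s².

Choose the foot of the ladder as the axis so the floor normal and friction both act there and drop out.
Ladder weight 13×9.81 = 127.5 N acts at 3.55 m along the ladder; its horizontal arm is 3.55·cos68° = 1.33 m → τ = 169.6 N·m clockwise.
Wall normal N acts horizontally at the top; its moment arm is the height L sinθ = 7.1·sin68° = 6.583 m, counterclockwise.
Setting net torque to zero: N × 6.583 = 169.6 → N = 25.8 N.

N_wall ≈ 25.8 N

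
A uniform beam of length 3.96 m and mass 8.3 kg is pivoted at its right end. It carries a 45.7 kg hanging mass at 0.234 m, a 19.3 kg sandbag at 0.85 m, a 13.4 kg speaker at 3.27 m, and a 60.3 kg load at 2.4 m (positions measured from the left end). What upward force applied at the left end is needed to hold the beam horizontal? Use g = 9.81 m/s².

F ≈ 867 N

About the right end:
Beam weight: 8.3 × 9.81 = 81.42 N down at 1.98 m → arm 1.98 m, τ = 81.42 × 1.98 = 161.2 N·m counterclockwise.
Hanging mass: 45.7 × 9.81 = 448.3 N down at 0.234 m → arm 3.726 m, τ = 448.3 × 3.726 = 1670 N·m counterclockwise.
Sandbag: 19.3 × 9.81 = 189.3 N down at 0.85 m → arm 3.11 m, τ = 189.3 × 3.11 = 588.7 N·m counterclockwise.
Speaker: 13.4 × 9.81 = 131.5 N down at 3.27 m → arm 0.69 m, τ = 131.5 × 0.69 = 90.73 N·m counterclockwise.
Load: 60.3 × 9.81 = 591.5 N down at 2.4 m → arm 1.56 m, τ = 591.5 × 1.56 = 922.7 N·m counterclockwise.
Net moment of the loads = 3433 N·m counterclockwise.
The upward force F acts at the left end, arm 3.96 m, giving F × 3.96 clockwise.
For rotational equilibrium, F × 3.96 = 3433, so F = 3433 / 3.96 = 867 N.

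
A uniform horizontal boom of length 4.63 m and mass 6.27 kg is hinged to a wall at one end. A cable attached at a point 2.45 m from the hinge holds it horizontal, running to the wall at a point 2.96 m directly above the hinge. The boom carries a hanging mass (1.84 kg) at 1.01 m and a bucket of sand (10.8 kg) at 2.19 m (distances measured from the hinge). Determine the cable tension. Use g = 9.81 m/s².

Sum moments about the hinge (the unknown hinge reaction has zero arm there).
Beam weight: 6.27 × 9.81 = 61.51 N down at 2.315 m → arm 2.315 m, τ = 61.51 × 2.315 = 142.4 N·m clockwise.
Hanging mass: 1.84 × 9.81 = 18.05 N down at 1.01 m → arm 1.01 m, τ = 18.05 × 1.01 = 18.23 N·m clockwise.
Bucket of sand: 10.8 × 9.81 = 105.9 N down at 2.19 m → arm 2.19 m, τ = 105.9 × 2.19 = 231.9 N·m clockwise.
Total clockwise load moment = 392.5 N·m.
The cable tension T acts at 2.45 m; only its component perpendicular to the boom, T sinθ, produces torque. sinθ = h/√(h²+d²) = 2.96/√(2.96²+2.45²) = 0.7704.
Στ = 0 ⇒ T × 2.45 × 0.7704 = 392.5 ⇒ T = 392.5 / 1.887 = 208 N.

T ≈ 208 N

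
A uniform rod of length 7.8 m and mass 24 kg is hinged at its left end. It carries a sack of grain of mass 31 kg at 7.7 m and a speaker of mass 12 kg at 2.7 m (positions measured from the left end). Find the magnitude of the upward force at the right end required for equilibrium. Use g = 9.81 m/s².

F ≈ 459 N

About the left end:
Beam weight: 24 × 9.81 = 235.4 N down at 3.9 m → arm 3.9 m, τ = 235.4 × 3.9 = 918.1 N·m clockwise.
Sack of grain: 31 × 9.81 = 304.1 N down at 7.7 m → arm 7.7 m, τ = 304.1 × 7.7 = 2342 N·m clockwise.
Speaker: 12 × 9.81 = 117.7 N down at 2.7 m → arm 2.7 m, τ = 117.7 × 2.7 = 317.8 N·m clockwise.
Net moment of the loads = 3578 N·m clockwise.
The upward force F acts at the right end, arm 7.8 m, giving F × 7.8 counterclockwise.
For rotational equilibrium, F × 7.8 = 3578, so F = 3578 / 7.8 = 459 N.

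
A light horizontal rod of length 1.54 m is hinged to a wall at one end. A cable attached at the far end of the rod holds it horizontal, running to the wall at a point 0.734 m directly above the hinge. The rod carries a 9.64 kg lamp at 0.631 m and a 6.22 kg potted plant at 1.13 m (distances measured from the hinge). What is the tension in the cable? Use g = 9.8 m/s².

Taking torques about the hinge:
Lamp: 9.64 × 9.8 = 94.47 N down at 0.631 m → arm 0.631 m, τ = 94.47 × 0.631 = 59.61 N·m clockwise.
Potted plant: 6.22 × 9.8 = 60.96 N down at 1.13 m → arm 1.13 m, τ = 60.96 × 1.13 = 68.88 N·m clockwise.
Total clockwise load moment = 128.5 N·m.
The cable tension T acts at 1.54 m; only its component perpendicular to the rod, T sinθ, produces torque. sinθ = h/√(h²+d²) = 0.734/√(0.734²+1.54²) = 0.4303.
Setting net torque to zero: T × 1.54 × 0.4303 = 128.5 → T = 128.5 / 0.6627 = 194 N.

T ≈ 194 N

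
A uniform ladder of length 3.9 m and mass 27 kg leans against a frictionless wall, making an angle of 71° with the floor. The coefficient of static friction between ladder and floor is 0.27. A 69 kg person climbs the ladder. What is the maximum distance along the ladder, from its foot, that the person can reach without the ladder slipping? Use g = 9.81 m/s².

Taking torques about the foot of the ladder:
Ladder weight 27×9.81 = 264.9 N acts at 1.95 m along the ladder; its horizontal arm is 1.95·cos71° = 0.6349 m → τ = 168.2 N·m clockwise.
Person weight 69×9.81 = 676.9 N at distance d → arm d·cos71° → τ = 676.9·d·0.3256 clockwise.
Wall normal N at the top has arm L sinθ = 3.688 m counterclockwise, so Στ = 0 gives N·3.688 = 168.2 + 220.4·d.
ΣFy = 0 ⇒ N_floor = 941.8 N, so the maximum friction is μ_s·N_floor = 0.27×941.8 = 254.3 N. ΣFx = 0 ⇒ N_wall = f, so at the slipping point N = 254.3 N.
Substituting: 254.3×3.688 = 168.2 + 220.4·d ⇒ d = (937.9 − 168.2) / 220.4 = 3.49 m.

d ≈ 3.49 m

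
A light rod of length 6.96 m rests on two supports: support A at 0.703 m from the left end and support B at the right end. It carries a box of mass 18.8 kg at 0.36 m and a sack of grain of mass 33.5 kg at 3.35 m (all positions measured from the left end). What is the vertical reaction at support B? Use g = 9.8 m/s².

Choose support A as the axis so its reaction then has zero moment arm.
Box: 18.8 × 9.8 = 184.2 N down at 0.36 m → arm 0.343 m, τ = 184.2 × 0.343 = 63.18 N·m counterclockwise.
Sack of grain: 33.5 × 9.8 = 328.3 N down at 3.35 m → arm 2.647 m, τ = 328.3 × 2.647 = 869 N·m clockwise.
Net load moment about support A = 805.8 N·m clockwise.
Reaction R at support B is upward at 6.96 m, arm 6.257 m → moment R × 6.257 counterclockwise.
Στ = 0 ⇒ R × 6.257 = 805.8 ⇒ R = 129 N.

R_B ≈ 129 N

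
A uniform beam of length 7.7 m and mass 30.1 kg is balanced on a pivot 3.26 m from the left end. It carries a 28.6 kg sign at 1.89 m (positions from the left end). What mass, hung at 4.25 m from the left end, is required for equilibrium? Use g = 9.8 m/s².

m ≈ 21.6 kg

Sum moments about the pivot (at 3.26 m from the left end) (the support reaction has zero arm there).
Beam weight: 30.1 × 9.8 = 295 N down at 3.85 m → arm 0.59 m, τ = 295 × 0.59 = 174 N·m clockwise.
Sign: 28.6 × 9.8 = 280.3 N down at 1.89 m → arm 1.37 m, τ = 280.3 × 1.37 = 384 N·m counterclockwise.
Net moment of known loads = 210 N·m counterclockwise.
An unknown mass m at 4.25 m has arm 0.99 m; its moment is m·g·0.99 clockwise.
Balancing moments: m × 9.8 × 0.99 = 210, giving m = 210 / (9.8 × 0.99) = 21.6 kg.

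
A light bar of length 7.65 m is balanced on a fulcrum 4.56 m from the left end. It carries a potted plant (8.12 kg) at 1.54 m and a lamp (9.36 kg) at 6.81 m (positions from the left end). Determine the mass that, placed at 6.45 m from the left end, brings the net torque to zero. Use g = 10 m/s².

m ≈ 1.83 kg

Taking torques about the fulcrum (at 4.56 m from the left end):
Potted plant: 8.12 × 10 = 81.2 N down at 1.54 m → arm 3.02 m, τ = 81.2 × 3.02 = 245.2 N·m counterclockwise.
Lamp: 9.36 × 10 = 93.6 N down at 6.81 m → arm 2.25 m, τ = 93.6 × 2.25 = 210.6 N·m clockwise.
Net moment of known loads = 34.6 N·m counterclockwise.
An unknown mass m at 6.45 m has arm 1.89 m; its moment is m·g·1.89 clockwise.
Balancing moments: m × 10 × 1.89 = 34.6, giving m = 34.6 / (10 × 1.89) = 1.83 kg.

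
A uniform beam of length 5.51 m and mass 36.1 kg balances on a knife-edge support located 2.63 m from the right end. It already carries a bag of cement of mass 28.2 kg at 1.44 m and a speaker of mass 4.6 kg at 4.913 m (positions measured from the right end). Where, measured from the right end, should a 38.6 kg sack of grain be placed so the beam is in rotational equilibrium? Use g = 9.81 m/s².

x ≈ 3.11 m from the right end

Take moments about the knife-edge support (at 2.63 m from the right end).
Beam weight: 36.1 × 9.81 = 354.1 N down at 2.755 m → arm 0.125 m, τ = 354.1 × 0.125 = 44.26 N·m counterclockwise.
Bag of cement: 28.2 × 9.81 = 276.6 N down at 1.44 m → arm 1.19 m, τ = 276.6 × 1.19 = 329.2 N·m clockwise.
Speaker: 4.6 × 9.81 = 45.13 N down at 4.913 m → arm 2.283 m, τ = 45.13 × 2.283 = 103 N·m counterclockwise.
Net moment of existing loads = 181.9 N·m clockwise.
The sack of grain weighs 38.6 × 9.81 = 378.7 N and must supply an equal counterclockwise moment, so its lever arm about the knife-edge support is 181.9 / 378.7 = 0.48 m.
That puts it at 2.63 + 0.48 = 3.11 m from the right end.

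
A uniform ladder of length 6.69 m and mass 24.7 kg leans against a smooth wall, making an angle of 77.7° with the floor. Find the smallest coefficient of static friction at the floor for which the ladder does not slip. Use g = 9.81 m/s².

Take moments about the foot of the ladder.
Ladder weight 24.7×9.81 = 242.3 N acts at 3.345 m along the ladder; its horizontal arm is 3.345·cos77.7° = 0.7126 m → τ = 172.7 N·m clockwise.
Wall normal N acts horizontally at the top; its moment arm is the height L sinθ = 6.69·sin77.7° = 6.536 m, counterclockwise.
Balancing moments: N × 6.536 = 172.7, giving N = 26.42 N.
ΣFx = 0 ⇒ f = N_wall = 26.42 N. ΣFy = 0 ⇒ N_floor = 242.3 N.
μ_min = f / N_floor = 26.42 / 242.3 = 0.109.

μ_min ≈ 0.109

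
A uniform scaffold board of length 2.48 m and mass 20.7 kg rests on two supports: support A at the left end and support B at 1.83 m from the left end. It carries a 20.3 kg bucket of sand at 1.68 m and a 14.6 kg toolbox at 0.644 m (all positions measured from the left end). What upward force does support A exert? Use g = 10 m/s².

R_A ≈ 178 N

Taking torques about support B:
Beam weight: 20.7 × 10 = 207 N down at 1.24 m → arm 0.59 m, τ = 207 × 0.59 = 122.1 N·m counterclockwise.
Bucket of sand: 20.3 × 10 = 203 N down at 1.68 m → arm 0.15 m, τ = 203 × 0.15 = 30.45 N·m counterclockwise.
Toolbox: 14.6 × 10 = 146 N down at 0.644 m → arm 1.186 m, τ = 146 × 1.186 = 173.2 N·m counterclockwise.
Net load moment about support B = 325.8 N·m counterclockwise.
Reaction R at support A is upward at 0 m, arm 1.83 m → moment R × 1.83 clockwise.
Στ = 0 ⇒ R × 1.83 = 325.8 ⇒ R = 178 N.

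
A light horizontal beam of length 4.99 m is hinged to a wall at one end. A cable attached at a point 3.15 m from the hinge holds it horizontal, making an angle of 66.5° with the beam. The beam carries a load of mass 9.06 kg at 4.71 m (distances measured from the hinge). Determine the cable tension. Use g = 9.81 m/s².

T ≈ 145 N

About the hinge:
Load: 9.06 × 9.81 = 88.88 N down at 4.71 m → arm 4.71 m, τ = 88.88 × 4.71 = 418.6 N·m clockwise.
Total clockwise load moment = 418.6 N·m.
The cable tension T acts at 3.15 m; only its component perpendicular to the beam, T sinθ, produces torque. sin 66.5° = 0.9171.
For rotational equilibrium, T × 3.15 × 0.9171 = 418.6, so T = 418.6 / 2.889 = 145 N.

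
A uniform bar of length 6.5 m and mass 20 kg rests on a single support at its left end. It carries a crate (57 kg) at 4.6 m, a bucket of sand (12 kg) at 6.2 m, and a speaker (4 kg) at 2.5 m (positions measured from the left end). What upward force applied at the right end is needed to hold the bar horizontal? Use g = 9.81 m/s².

Take moments about the left end.
Beam weight: 20 × 9.81 = 196.2 N down at 3.25 m → arm 3.25 m, τ = 196.2 × 3.25 = 637.6 N·m clockwise.
Crate: 57 × 9.81 = 559.2 N down at 4.6 m → arm 4.6 m, τ = 559.2 × 4.6 = 2572 N·m clockwise.
Bucket of sand: 12 × 9.81 = 117.7 N down at 6.2 m → arm 6.2 m, τ = 117.7 × 6.2 = 729.7 N·m clockwise.
Speaker: 4 × 9.81 = 39.24 N down at 2.5 m → arm 2.5 m, τ = 39.24 × 2.5 = 98.1 N·m clockwise.
Net moment of the loads = 4037 N·m clockwise.
The upward force F acts at the right end, arm 6.5 m, giving F × 6.5 counterclockwise.
Setting net torque to zero: F × 6.5 = 4037 → F = 4037 / 6.5 = 621 N.

F ≈ 621 N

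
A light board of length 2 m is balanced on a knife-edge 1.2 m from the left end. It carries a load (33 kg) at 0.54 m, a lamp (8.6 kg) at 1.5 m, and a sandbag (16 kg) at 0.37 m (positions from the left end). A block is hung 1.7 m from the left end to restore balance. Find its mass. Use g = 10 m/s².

Sum moments about the knife-edge (at 1.2 m from the left end) (the support reaction has zero arm there).
Load: 33 × 10 = 330 N down at 0.54 m → arm 0.66 m, τ = 330 × 0.66 = 217.8 N·m counterclockwise.
Lamp: 8.6 × 10 = 86 N down at 1.5 m → arm 0.3 m, τ = 86 × 0.3 = 25.8 N·m clockwise.
Sandbag: 16 × 10 = 160 N down at 0.37 m → arm 0.83 m, τ = 160 × 0.83 = 132.8 N·m counterclockwise.
Net moment of known loads = 324.8 N·m counterclockwise.
An unknown mass m at 1.7 m has arm 0.5 m; its moment is m·g·0.5 clockwise.
Στ = 0 ⇒ m × 10 × 0.5 = 324.8 ⇒ m = 324.8 / (10 × 0.5) = 65 kg.

m ≈ 65 kg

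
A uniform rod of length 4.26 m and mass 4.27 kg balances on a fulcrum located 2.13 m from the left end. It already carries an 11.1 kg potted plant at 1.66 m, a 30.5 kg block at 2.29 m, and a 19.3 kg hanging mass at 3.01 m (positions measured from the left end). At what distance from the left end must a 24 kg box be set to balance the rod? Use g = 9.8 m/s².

Taking torques about the fulcrum (at 2.13 m from the left end):
Beam weight: acts at the fulcrum, moment arm 0 → no torque.
Potted plant: 11.1 × 9.8 = 108.8 N down at 1.66 m → arm 0.47 m, τ = 108.8 × 0.47 = 51.14 N·m counterclockwise.
Block: 30.5 × 9.8 = 298.9 N down at 2.29 m → arm 0.16 m, τ = 298.9 × 0.16 = 47.82 N·m clockwise.
Hanging mass: 19.3 × 9.8 = 189.1 N down at 3.01 m → arm 0.88 m, τ = 189.1 × 0.88 = 166.4 N·m clockwise.
Net moment of existing loads = 163.1 N·m clockwise.
The box weighs 24 × 9.8 = 235.2 N and must supply an equal counterclockwise moment, so its lever arm about the fulcrum is 163.1 / 235.2 = 0.693 m.
That puts it at 2.13 − 0.693 = 1.44 m from the left end.

x ≈ 1.44 m from the left end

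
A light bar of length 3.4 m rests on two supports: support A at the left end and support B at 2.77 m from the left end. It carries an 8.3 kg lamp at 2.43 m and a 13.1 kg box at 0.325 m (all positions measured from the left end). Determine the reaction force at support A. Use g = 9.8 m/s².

R_A ≈ 123 N

Take moments about support B.
Lamp: 8.3 × 9.8 = 81.34 N down at 2.43 m → arm 0.34 m, τ = 81.34 × 0.34 = 27.66 N·m counterclockwise.
Box: 13.1 × 9.8 = 128.4 N down at 0.325 m → arm 2.445 m, τ = 128.4 × 2.445 = 313.9 N·m counterclockwise.
Net load moment about support B = 341.6 N·m counterclockwise.
Reaction R at support A is upward at 0 m, arm 2.77 m → moment R × 2.77 clockwise.
Στ = 0 ⇒ R × 2.77 = 341.6 ⇒ R = 123 N.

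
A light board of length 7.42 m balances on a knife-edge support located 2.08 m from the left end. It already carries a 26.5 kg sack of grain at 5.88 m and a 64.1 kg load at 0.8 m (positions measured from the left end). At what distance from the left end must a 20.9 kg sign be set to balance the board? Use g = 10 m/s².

Choose the knife-edge support (at 2.08 m from the left end) as the axis so the support reaction has zero arm there.
Sack of grain: 26.5 × 10 = 265 N down at 5.88 m → arm 3.8 m, τ = 265 × 3.8 = 1007 N·m clockwise.
Load: 64.1 × 10 = 641 N down at 0.8 m → arm 1.28 m, τ = 641 × 1.28 = 820.5 N·m counterclockwise.
Net moment of existing loads = 186.5 N·m clockwise.
The sign weighs 20.9 × 10 = 209 N and must supply an equal counterclockwise moment, so its lever arm about the knife-edge support is 186.5 / 209 = 0.892 m.
That puts it at 2.08 − 0.892 = 1.19 m from the left end.

x ≈ 1.19 m from the left end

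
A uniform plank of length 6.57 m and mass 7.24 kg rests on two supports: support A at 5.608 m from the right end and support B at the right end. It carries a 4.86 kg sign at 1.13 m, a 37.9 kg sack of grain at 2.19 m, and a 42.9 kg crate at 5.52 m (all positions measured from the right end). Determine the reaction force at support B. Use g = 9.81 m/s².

Sum moments about support A (its reaction then has zero moment arm).
Beam weight: 7.24 × 9.81 = 71.02 N down at 3.285 m → arm 2.323 m, τ = 71.02 × 2.323 = 165 N·m clockwise.
Sign: 4.86 × 9.81 = 47.68 N down at 1.13 m → arm 4.478 m, τ = 47.68 × 4.478 = 213.5 N·m clockwise.
Sack of grain: 37.9 × 9.81 = 371.8 N down at 2.19 m → arm 3.418 m, τ = 371.8 × 3.418 = 1271 N·m clockwise.
Crate: 42.9 × 9.81 = 420.8 N down at 5.52 m → arm 0.088 m, τ = 420.8 × 0.088 = 37.03 N·m clockwise.
Net load moment about support A = 1687 N·m clockwise.
Reaction R at support B is upward at 0 m, arm 5.608 m → moment R × 5.608 counterclockwise.
Στ = 0 ⇒ R × 5.608 = 1687 ⇒ R = 301 N.

R_B ≈ 301 N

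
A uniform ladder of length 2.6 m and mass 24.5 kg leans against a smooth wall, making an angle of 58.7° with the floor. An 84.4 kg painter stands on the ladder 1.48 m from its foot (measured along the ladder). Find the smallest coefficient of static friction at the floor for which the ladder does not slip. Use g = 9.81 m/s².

Sum moments about the foot of the ladder (the floor normal and friction both act there and drop out).
Ladder weight 24.5×9.81 = 240.3 N acts at 1.3 m along the ladder; its horizontal arm is 1.3·cos58.7° = 0.6754 m → τ = 162.3 N·m clockwise.
Painter: 84.4×9.81 = 828 N at 1.48 m → arm 0.7689 m → τ = 636.6 N·m clockwise.
Wall normal N acts horizontally at the top; its moment arm is the height L sinθ = 2.6·sin58.7° = 2.222 m, counterclockwise.
Setting net torque to zero: N × 2.222 = 798.9 → N = 359.5 N.
ΣFx = 0 ⇒ f = N_wall = 359.5 N. ΣFy = 0 ⇒ N_floor = 1068 N.
μ_min = f / N_floor = 359.5 / 1068 = 0.337.

μ_min ≈ 0.337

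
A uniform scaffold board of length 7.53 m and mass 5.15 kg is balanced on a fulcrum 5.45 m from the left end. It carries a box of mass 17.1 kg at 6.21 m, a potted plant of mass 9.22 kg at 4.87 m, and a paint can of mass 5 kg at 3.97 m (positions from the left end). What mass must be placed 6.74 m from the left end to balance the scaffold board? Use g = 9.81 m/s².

m ≈ 6.53 kg

Take moments about the fulcrum (at 5.45 m from the left end).
Beam weight: 5.15 × 9.81 = 50.52 N down at 3.765 m → arm 1.685 m, τ = 50.52 × 1.685 = 85.13 N·m counterclockwise.
Box: 17.1 × 9.81 = 167.8 N down at 6.21 m → arm 0.76 m, τ = 167.8 × 0.76 = 127.5 N·m clockwise.
Potted plant: 9.22 × 9.81 = 90.45 N down at 4.87 m → arm 0.58 m, τ = 90.45 × 0.58 = 52.46 N·m counterclockwise.
Paint can: 5 × 9.81 = 49.05 N down at 3.97 m → arm 1.48 m, τ = 49.05 × 1.48 = 72.59 N·m counterclockwise.
Net moment of known loads = 82.68 N·m counterclockwise.
An unknown mass m at 6.74 m has arm 1.29 m; its moment is m·g·1.29 clockwise.
For rotational equilibrium, m × 9.81 × 1.29 = 82.68, so m = 82.68 / (9.81 × 1.29) = 6.53 kg.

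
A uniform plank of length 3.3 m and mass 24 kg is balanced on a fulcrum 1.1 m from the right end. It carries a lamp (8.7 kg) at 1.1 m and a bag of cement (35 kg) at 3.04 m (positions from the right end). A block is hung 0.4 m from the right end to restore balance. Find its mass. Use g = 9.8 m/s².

m ≈ 116 kg

Choose the fulcrum (at 1.1 m from the right end) as the axis so the support reaction has zero arm there.
Beam weight: 24 × 9.8 = 235.2 N down at 1.65 m → arm 0.55 m, τ = 235.2 × 0.55 = 129.4 N·m counterclockwise.
Lamp: acts at the fulcrum, moment arm 0 → no torque.
Bag of cement: 35 × 9.8 = 343 N down at 3.04 m → arm 1.94 m, τ = 343 × 1.94 = 665.4 N·m counterclockwise.
Net moment of known loads = 794.8 N·m counterclockwise.
An unknown mass m at 0.4 m has arm 0.7 m; its moment is m·g·0.7 clockwise.
Στ = 0 ⇒ m × 9.8 × 0.7 = 794.8 ⇒ m = 794.8 / (9.8 × 0.7) = 116 kg.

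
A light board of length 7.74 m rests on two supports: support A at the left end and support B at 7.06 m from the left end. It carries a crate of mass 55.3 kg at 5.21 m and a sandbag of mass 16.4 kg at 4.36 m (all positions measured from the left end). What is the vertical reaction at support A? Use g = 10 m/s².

Take moments about support B.
Crate: 55.3 × 10 = 553 N down at 5.21 m → arm 1.85 m, τ = 553 × 1.85 = 1023 N·m counterclockwise.
Sandbag: 16.4 × 10 = 164 N down at 4.36 m → arm 2.7 m, τ = 164 × 2.7 = 442.8 N·m counterclockwise.
Net load moment about support B = 1466 N·m counterclockwise.
Reaction R at support A is upward at 0 m, arm 7.06 m → moment R × 7.06 clockwise.
Setting net torque to zero: R × 7.06 = 1466 → R = 208 N.

R_A ≈ 208 N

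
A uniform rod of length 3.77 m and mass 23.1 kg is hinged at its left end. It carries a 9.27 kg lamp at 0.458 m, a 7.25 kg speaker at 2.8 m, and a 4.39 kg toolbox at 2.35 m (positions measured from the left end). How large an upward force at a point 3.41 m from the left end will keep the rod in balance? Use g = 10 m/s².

F ≈ 230 N

Choose the left end as the axis so the unknown pivot reaction has zero arm there.
Beam weight: 23.1 × 10 = 231 N down at 1.885 m → arm 1.885 m, τ = 231 × 1.885 = 435.4 N·m clockwise.
Lamp: 9.27 × 10 = 92.7 N down at 0.458 m → arm 0.458 m, τ = 92.7 × 0.458 = 42.46 N·m clockwise.
Speaker: 7.25 × 10 = 72.5 N down at 2.8 m → arm 2.8 m, τ = 72.5 × 2.8 = 203 N·m clockwise.
Toolbox: 4.39 × 10 = 43.9 N down at 2.35 m → arm 2.35 m, τ = 43.9 × 2.35 = 103.2 N·m clockwise.
Net moment of the loads = 784.1 N·m clockwise.
The upward force F acts at a point 3.41 m from the left end, arm 3.41 m, giving F × 3.41 counterclockwise.
For rotational equilibrium, F × 3.41 = 784.1, so F = 784.1 / 3.41 = 230 N.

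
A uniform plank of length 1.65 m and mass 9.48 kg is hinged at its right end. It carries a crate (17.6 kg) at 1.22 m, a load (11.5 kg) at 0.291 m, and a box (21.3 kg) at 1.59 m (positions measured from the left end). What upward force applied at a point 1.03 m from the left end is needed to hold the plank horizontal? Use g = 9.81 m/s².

About the right end:
Beam weight: 9.48 × 9.81 = 93 N down at 0.825 m → arm 0.825 m, τ = 93 × 0.825 = 76.72 N·m counterclockwise.
Crate: 17.6 × 9.81 = 172.7 N down at 1.22 m → arm 0.43 m, τ = 172.7 × 0.43 = 74.26 N·m counterclockwise.
Load: 11.5 × 9.81 = 112.8 N down at 0.291 m → arm 1.359 m, τ = 112.8 × 1.359 = 153.3 N·m counterclockwise.
Box: 21.3 × 9.81 = 209 N down at 1.59 m → arm 0.06 m, τ = 209 × 0.06 = 12.54 N·m counterclockwise.
Net moment of the loads = 316.8 N·m counterclockwise.
The upward force F acts at a point 1.03 m from the left end, arm 0.62 m, giving F × 0.62 clockwise.
Balancing moments: F × 0.62 = 316.8, giving F = 316.8 / 0.62 = 511 N.

F ≈ 511 N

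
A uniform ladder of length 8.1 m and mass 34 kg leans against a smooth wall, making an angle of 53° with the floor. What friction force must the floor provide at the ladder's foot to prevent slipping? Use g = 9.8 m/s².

f ≈ 126 N

Take moments about the foot of the ladder.
Ladder weight 34×9.8 = 333.2 N acts at 4.05 m along the ladder; its horizontal arm is 4.05·cos53° = 2.437 m → τ = 812 N·m clockwise.
Wall normal N acts horizontally at the top; its moment arm is the height L sinθ = 8.1·sin53° = 6.469 m, counterclockwise.
For rotational equilibrium, N × 6.469 = 812, so N = 126 N.
ΣFx = 0: friction at the foot balances the wall's push, so f = N_wall = 126 N.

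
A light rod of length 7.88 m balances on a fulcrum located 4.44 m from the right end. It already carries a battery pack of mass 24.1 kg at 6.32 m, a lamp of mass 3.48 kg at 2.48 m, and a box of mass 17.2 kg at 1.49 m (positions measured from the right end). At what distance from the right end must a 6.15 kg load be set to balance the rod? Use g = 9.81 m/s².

x ≈ 6.43 m from the right end

Take moments about the fulcrum (at 4.44 m from the right end).
Battery pack: 24.1 × 9.81 = 236.4 N down at 6.32 m → arm 1.88 m, τ = 236.4 × 1.88 = 444.4 N·m counterclockwise.
Lamp: 3.48 × 9.81 = 34.14 N down at 2.48 m → arm 1.96 m, τ = 34.14 × 1.96 = 66.91 N·m clockwise.
Box: 17.2 × 9.81 = 168.7 N down at 1.49 m → arm 2.95 m, τ = 168.7 × 2.95 = 497.7 N·m clockwise.
Net moment of existing loads = 120.2 N·m clockwise.
The load weighs 6.15 × 9.81 = 60.33 N and must supply an equal counterclockwise moment, so its lever arm about the fulcrum is 120.2 / 60.33 = 1.99 m.
That puts it at 4.44 + 1.99 = 6.43 m from the right end.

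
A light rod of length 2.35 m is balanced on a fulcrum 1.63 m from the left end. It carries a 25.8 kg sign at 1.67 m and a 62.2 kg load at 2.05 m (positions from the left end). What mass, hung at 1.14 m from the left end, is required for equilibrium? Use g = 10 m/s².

m ≈ 55.4 kg

Take moments about the fulcrum (at 1.63 m from the left end).
Sign: 25.8 × 10 = 258 N down at 1.67 m → arm 0.04 m, τ = 258 × 0.04 = 10.32 N·m clockwise.
Load: 62.2 × 10 = 622 N down at 2.05 m → arm 0.42 m, τ = 622 × 0.42 = 261.2 N·m clockwise.
Net moment of known loads = 271.5 N·m clockwise.
An unknown mass m at 1.14 m has arm 0.49 m; its moment is m·g·0.49 counterclockwise.
Στ = 0 ⇒ m × 10 × 0.49 = 271.5 ⇒ m = 271.5 / (10 × 0.49) = 55.4 kg.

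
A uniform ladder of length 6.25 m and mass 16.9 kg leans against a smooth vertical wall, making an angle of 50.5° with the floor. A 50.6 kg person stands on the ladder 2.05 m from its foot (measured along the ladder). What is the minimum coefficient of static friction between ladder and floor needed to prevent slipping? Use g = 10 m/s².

μ_min ≈ 0.306

Take moments about the foot of the ladder.
Ladder weight 16.9×10 = 169 N acts at 3.125 m along the ladder; its horizontal arm is 3.125·cos50.5° = 1.988 m → τ = 336 N·m clockwise.
Person: 50.6×10 = 506 N at 2.05 m → arm 1.304 m → τ = 659.8 N·m clockwise.
Wall normal N acts horizontally at the top; its moment arm is the height L sinθ = 6.25·sin50.5° = 4.823 m, counterclockwise.
Στ = 0 ⇒ N × 4.823 = 995.8 ⇒ N = 206.5 N.
ΣFx = 0 ⇒ f = N_wall = 206.5 N. ΣFy = 0 ⇒ N_floor = 675 N.
μ_min = f / N_floor = 206.5 / 675 = 0.306.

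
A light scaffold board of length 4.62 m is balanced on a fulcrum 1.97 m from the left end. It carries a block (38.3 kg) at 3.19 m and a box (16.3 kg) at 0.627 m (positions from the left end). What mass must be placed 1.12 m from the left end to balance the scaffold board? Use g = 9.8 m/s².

Taking torques about the fulcrum (at 1.97 m from the left end):
Block: 38.3 × 9.8 = 375.3 N down at 3.19 m → arm 1.22 m, τ = 375.3 × 1.22 = 457.9 N·m clockwise.
Box: 16.3 × 9.8 = 159.7 N down at 0.627 m → arm 1.343 m, τ = 159.7 × 1.343 = 214.5 N·m counterclockwise.
Net moment of known loads = 243.4 N·m clockwise.
An unknown mass m at 1.12 m has arm 0.85 m; its moment is m·g·0.85 counterclockwise.
Στ = 0 ⇒ m × 9.8 × 0.85 = 243.4 ⇒ m = 243.4 / (9.8 × 0.85) = 29.2 kg.

m ≈ 29.2 kg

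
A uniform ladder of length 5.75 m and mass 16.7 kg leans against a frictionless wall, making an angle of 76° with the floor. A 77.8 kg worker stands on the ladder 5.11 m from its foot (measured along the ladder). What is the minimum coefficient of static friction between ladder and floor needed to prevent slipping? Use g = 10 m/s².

Choose the foot of the ladder as the axis so the floor normal and friction both act there and drop out.
Ladder weight 16.7×10 = 167 N acts at 2.875 m along the ladder; its horizontal arm is 2.875·cos76° = 0.6955 m → τ = 116.1 N·m clockwise.
Worker: 77.8×10 = 778 N at 5.11 m → arm 1.236 m → τ = 961.6 N·m clockwise.
Wall normal N acts horizontally at the top; its moment arm is the height L sinθ = 5.75·sin76° = 5.579 m, counterclockwise.
For rotational equilibrium, N × 5.579 = 1078, so N = 193.2 N.
ΣFx = 0 ⇒ f = N_wall = 193.2 N. ΣFy = 0 ⇒ N_floor = 945 N.
μ_min = f / N_floor = 193.2 / 945 = 0.204.

μ_min ≈ 0.204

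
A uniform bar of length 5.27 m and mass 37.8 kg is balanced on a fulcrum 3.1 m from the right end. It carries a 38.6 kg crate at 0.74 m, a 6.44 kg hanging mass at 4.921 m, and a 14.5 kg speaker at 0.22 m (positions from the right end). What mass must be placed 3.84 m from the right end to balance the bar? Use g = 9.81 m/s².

m ≈ 187 kg

About the fulcrum (at 3.1 m from the right end):
Beam weight: 37.8 × 9.81 = 370.8 N down at 2.635 m → arm 0.465 m, τ = 370.8 × 0.465 = 172.4 N·m clockwise.
Crate: 38.6 × 9.81 = 378.7 N down at 0.74 m → arm 2.36 m, τ = 378.7 × 2.36 = 893.7 N·m clockwise.
Hanging mass: 6.44 × 9.81 = 63.18 N down at 4.921 m → arm 1.821 m, τ = 63.18 × 1.821 = 115.1 N·m counterclockwise.
Speaker: 14.5 × 9.81 = 142.2 N down at 0.22 m → arm 2.88 m, τ = 142.2 × 2.88 = 409.5 N·m clockwise.
Net moment of known loads = 1360 N·m clockwise.
An unknown mass m at 3.84 m has arm 0.74 m; its moment is m·g·0.74 counterclockwise.
Στ = 0 ⇒ m × 9.81 × 0.74 = 1360 ⇒ m = 1360 / (9.81 × 0.74) = 187 kg.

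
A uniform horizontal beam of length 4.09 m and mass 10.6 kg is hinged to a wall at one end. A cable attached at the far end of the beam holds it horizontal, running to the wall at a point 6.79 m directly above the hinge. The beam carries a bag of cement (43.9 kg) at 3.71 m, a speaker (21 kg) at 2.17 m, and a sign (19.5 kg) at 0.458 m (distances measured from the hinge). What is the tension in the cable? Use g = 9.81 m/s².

About the hinge:
Beam weight: 10.6 × 9.81 = 104 N down at 2.045 m → arm 2.045 m, τ = 104 × 2.045 = 212.7 N·m clockwise.
Bag of cement: 43.9 × 9.81 = 430.7 N down at 3.71 m → arm 3.71 m, τ = 430.7 × 3.71 = 1598 N·m clockwise.
Speaker: 21 × 9.81 = 206 N down at 2.17 m → arm 2.17 m, τ = 206 × 2.17 = 447 N·m clockwise.
Sign: 19.5 × 9.81 = 191.3 N down at 0.458 m → arm 0.458 m, τ = 191.3 × 0.458 = 87.62 N·m clockwise.
Total clockwise load moment = 2345 N·m.
The cable tension T acts at 4.09 m; only its component perpendicular to the beam, T sinθ, produces torque. sinθ = h/√(h²+d²) = 6.79/√(6.79²+4.09²) = 0.8566.
Setting net torque to zero: T × 4.09 × 0.8566 = 2345 → T = 2345 / 3.503 = 669 N.

T ≈ 669 N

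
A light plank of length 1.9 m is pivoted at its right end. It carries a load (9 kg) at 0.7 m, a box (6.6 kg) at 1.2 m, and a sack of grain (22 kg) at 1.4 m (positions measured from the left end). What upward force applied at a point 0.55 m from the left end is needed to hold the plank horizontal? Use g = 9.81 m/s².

About the right end:
Load: 9 × 9.81 = 88.29 N down at 0.7 m → arm 1.2 m, τ = 88.29 × 1.2 = 105.9 N·m counterclockwise.
Box: 6.6 × 9.81 = 64.75 N down at 1.2 m → arm 0.7 m, τ = 64.75 × 0.7 = 45.32 N·m counterclockwise.
Sack of grain: 22 × 9.81 = 215.8 N down at 1.4 m → arm 0.5 m, τ = 215.8 × 0.5 = 107.9 N·m counterclockwise.
Net moment of the loads = 259.1 N·m counterclockwise.
The upward force F acts at a point 0.55 m from the left end, arm 1.35 m, giving F × 1.35 clockwise.
Balancing moments: F × 1.35 = 259.1, giving F = 259.1 / 1.35 = 192 N.

F ≈ 192 N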